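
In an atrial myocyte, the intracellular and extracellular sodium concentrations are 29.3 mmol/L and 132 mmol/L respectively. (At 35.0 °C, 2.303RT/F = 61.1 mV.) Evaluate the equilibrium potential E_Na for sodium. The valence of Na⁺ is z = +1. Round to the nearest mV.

40 mV

E = (61.1/z) · log₁₀([Na⁺]_out/[Na⁺]_in) with z = +1.
= (61.1/1) · log₁₀(132/29.3) = 61.10 · log₁₀(4.505)
= 61.10 · (0.6537) = 39.94 mV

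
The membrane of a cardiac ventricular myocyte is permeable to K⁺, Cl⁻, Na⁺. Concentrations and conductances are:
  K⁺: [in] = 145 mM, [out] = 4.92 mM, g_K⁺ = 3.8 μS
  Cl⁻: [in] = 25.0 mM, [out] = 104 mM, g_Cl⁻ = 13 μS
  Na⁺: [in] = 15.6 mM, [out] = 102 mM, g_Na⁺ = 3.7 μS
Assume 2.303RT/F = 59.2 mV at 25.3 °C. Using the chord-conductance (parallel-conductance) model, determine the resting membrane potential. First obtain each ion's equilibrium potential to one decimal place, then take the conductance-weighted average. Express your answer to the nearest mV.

E_K⁺ = (59.2/1)·log₁₀(4.92/145) = -87.0 mV
E_Cl⁻ = (59.2/-1)·log₁₀(104/25.0) = -36.7 mV
E_Na⁺ = (59.2/1)·log₁₀(102/15.6) = 48.3 mV
Vm = (Σ gᵢEᵢ)/(Σ gᵢ) = (3.8·-87.0 + 13·-36.7 + 3.7·48.3) / (3.8 + 13 + 3.7)
= -628.99 / 20.5 = -30.68 mV

-31 mV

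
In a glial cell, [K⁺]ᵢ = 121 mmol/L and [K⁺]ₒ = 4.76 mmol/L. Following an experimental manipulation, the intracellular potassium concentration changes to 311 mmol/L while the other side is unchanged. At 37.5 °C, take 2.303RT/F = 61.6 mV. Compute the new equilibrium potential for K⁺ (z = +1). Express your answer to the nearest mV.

After the shift: [K⁺]_out = 4.76, [K⁺]_in = 311 mmol/L.
E_new = (61.6/1)·log₁₀(4.76/311) = 61.60 · (-1.8152) = -111.81 mV

-112 mV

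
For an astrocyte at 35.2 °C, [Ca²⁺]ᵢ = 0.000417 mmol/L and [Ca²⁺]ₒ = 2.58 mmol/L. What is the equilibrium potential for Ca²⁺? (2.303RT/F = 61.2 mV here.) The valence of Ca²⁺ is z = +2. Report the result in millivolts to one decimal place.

E = (61.2/z) · log₁₀([Ca²⁺]_out/[Ca²⁺]_in) with z = +2.
= (61.2/2) · log₁₀(2.58/0.000417) = 30.60 · log₁₀(6187)
= 30.60 · (3.7915) = 116.02 mV

116.0 mV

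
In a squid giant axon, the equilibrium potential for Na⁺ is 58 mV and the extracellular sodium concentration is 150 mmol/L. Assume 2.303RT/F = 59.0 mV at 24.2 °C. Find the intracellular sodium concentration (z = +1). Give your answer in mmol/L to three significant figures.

Nernst: E = (59.0/1) · log₁₀([out]/[in]), so log₁₀([out]/[in]) = 58.0 × 1 / 59.0 = 0.9831.
[out]/[in] = 10^(0.9831) = 9.617.
[in] = 150 / 9.617 = 15.6 mmol/L.

15.6 mmol/L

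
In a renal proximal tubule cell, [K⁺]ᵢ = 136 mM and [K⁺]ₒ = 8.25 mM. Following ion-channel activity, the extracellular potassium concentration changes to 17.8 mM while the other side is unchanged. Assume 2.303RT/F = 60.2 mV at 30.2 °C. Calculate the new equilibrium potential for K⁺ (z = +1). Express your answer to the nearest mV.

-53 mV

After the shift: [K⁺]_out = 17.8, [K⁺]_in = 136 mM.
E_new = (60.2/1)·log₁₀(17.8/136) = 60.20 · (-0.8831) = -53.16 mV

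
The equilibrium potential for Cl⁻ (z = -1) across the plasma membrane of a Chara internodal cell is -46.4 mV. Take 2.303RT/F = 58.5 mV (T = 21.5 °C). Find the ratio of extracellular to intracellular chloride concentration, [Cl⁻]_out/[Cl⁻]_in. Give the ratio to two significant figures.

6.2

log₁₀([out]/[in]) = E·z/(58.5) = -46.4 × -1 / 58.5 = 0.7932
[out]/[in] = 10^(0.7932) = 6.211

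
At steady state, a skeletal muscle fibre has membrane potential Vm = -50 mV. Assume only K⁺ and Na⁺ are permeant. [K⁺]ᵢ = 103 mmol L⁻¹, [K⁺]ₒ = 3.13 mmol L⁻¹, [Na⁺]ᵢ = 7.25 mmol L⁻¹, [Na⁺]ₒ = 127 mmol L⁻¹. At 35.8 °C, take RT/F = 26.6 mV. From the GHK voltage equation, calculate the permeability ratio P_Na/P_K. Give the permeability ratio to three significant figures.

0.100

Let α = P_Na/P_K. GHK: Vm = 26.6·ln[(Kₒ + α·Naₒ)/(Kᵢ + α·Naᵢ)].
e^(Vm/26.6) = e^(-50.0/26.6) = 0.15264
So 0.15264·(Kᵢ + α·Naᵢ) = Kₒ + α·Naₒ → α = (0.15264·103.0 − 3.13) / (127.0 − 0.15264·7.25)
α = (15.72 − 3.13) / (127.0 − 1.107) = 12.59/125.9 = 0.1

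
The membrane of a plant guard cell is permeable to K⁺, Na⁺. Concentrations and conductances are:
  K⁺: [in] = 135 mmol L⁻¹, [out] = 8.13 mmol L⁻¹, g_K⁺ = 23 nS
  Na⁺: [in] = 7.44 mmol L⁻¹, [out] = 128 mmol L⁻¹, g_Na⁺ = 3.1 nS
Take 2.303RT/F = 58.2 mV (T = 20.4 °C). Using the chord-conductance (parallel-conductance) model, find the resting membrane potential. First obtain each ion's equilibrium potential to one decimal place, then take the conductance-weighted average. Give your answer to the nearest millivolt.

E_K⁺ = (58.2/1)·log₁₀(8.13/135) = -71.0 mV
E_Na⁺ = (58.2/1)·log₁₀(128/7.44) = 71.9 mV
Vm = (Σ gᵢEᵢ)/(Σ gᵢ) = (23·-71.0 + 3.1·71.9) / (23 + 3.1)
= -1410.11 / 26.1 = -54.03 mV

-54 mV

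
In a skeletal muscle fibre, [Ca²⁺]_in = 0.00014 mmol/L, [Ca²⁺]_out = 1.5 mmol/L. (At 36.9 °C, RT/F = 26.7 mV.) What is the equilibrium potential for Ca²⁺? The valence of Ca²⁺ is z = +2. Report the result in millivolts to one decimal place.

E = (26.7/z) · ln([Ca²⁺]_out/[Ca²⁺]_in) with z = +2.
= (26.7/2) · ln(1.5/0.00014) = 13.35 · ln(1.071e+04)
= 13.35 · (9.2793) = 123.88 mV

123.9 mV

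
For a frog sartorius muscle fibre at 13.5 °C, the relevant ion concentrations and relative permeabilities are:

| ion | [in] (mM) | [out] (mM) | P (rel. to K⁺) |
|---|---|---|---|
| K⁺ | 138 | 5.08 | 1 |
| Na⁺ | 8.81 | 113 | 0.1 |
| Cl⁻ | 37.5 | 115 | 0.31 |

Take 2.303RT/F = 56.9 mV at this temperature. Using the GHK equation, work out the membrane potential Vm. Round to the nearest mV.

Vm = 56.9 · log₁₀[(Σ P·[cation]ₒ + Σ P·[anion]ᵢ) / (Σ P·[cation]ᵢ + Σ P·[anion]ₒ)]
Numerator = 1×5.08 + 0.1×113 + 0.31×37.5 = 28.01
Denominator = 1×138 + 0.1×8.81 + 0.31×115 = 174.5
Vm = 56.9 · log₁₀(0.16046) = 56.9 × (-0.7946) = -45.21 mV

-45 mV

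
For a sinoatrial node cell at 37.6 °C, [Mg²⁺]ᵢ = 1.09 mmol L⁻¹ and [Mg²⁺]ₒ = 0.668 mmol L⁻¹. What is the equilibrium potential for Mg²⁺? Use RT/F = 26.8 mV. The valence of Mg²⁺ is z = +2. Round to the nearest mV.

E = (26.8/z) · ln([Mg²⁺]_out/[Mg²⁺]_in) with z = +2.
= (26.8/2) · ln(0.668/1.09) = 13.40 · ln(0.6128)
= 13.40 · (-0.4896) = -6.56 mV

-7 mV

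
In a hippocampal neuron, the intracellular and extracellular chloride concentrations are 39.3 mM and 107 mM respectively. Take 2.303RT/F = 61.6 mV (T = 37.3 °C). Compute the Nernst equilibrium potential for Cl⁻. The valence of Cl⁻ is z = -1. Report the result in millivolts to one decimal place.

E = (61.6/z) · log₁₀([Cl⁻]_out/[Cl⁻]_in) with z = -1.
For an anion, dividing by z = -1 reverses the sign.
= (61.6/-1) · log₁₀(107/39.3) = -61.60 · log₁₀(2.723)
= -61.60 · (0.4350) = -26.80 mV

-26.8 mV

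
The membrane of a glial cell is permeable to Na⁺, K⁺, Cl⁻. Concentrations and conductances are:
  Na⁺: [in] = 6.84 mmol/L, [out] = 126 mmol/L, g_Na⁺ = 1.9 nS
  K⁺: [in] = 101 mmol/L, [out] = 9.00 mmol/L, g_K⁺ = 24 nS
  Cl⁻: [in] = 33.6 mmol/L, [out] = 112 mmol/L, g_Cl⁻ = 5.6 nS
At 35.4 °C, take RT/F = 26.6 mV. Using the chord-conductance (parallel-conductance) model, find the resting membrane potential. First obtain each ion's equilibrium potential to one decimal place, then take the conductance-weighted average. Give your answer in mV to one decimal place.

-50.0 mV

E_Na⁺ = (26.6/1)·ln(126/6.84) = 77.5 mV
E_K⁺ = (26.6/1)·ln(9.00/101) = -64.3 mV
E_Cl⁻ = (26.6/-1)·ln(112/33.6) = -32.0 mV
Vm = (Σ gᵢEᵢ)/(Σ gᵢ) = (1.9·77.5 + 24·-64.3 + 5.6·-32.0) / (1.9 + 24 + 5.6)
= -1575.15 / 31.5 = -50.00 mV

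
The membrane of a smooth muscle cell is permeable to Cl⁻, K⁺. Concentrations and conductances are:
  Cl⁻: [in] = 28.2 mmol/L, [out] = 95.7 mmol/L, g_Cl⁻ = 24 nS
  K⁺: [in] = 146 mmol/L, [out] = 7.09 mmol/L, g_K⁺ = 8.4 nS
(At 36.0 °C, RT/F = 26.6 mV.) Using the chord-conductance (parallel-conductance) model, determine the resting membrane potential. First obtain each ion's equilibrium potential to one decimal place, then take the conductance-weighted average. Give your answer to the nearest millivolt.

-45 mV

E_Cl⁻ = (26.6/-1)·ln(95.7/28.2) = -32.5 mV
E_K⁺ = (26.6/1)·ln(7.09/146) = -80.5 mV
Vm = (Σ gᵢEᵢ)/(Σ gᵢ) = (24·-32.5 + 8.4·-80.5) / (24 + 8.4)
= -1456.20 / 32.4 = -44.94 mV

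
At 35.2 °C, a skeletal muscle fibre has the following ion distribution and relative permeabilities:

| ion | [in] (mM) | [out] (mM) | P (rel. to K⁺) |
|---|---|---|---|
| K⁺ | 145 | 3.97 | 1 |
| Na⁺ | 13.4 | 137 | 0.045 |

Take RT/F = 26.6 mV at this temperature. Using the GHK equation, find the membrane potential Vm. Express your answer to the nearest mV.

Vm = 26.6 · ln[(Σ P·[cation]ₒ + Σ P·[anion]ᵢ) / (Σ P·[cation]ᵢ + Σ P·[anion]ₒ)]
Numerator = 1×3.97 + 0.045×137 = 10.13
Denominator = 1×145 + 0.045×13.4 = 145.6
Vm = 26.6 · ln(0.069607) = 26.6 × (-2.6649) = -70.89 mV

-71 mV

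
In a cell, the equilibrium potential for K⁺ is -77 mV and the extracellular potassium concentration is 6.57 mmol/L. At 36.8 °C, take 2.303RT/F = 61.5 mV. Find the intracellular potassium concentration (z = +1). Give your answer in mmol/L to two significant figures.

120 mmol/L

Nernst: E = (61.5/1) · log₁₀([out]/[in]), so log₁₀([out]/[in]) = -77.0 × 1 / 61.5 = -1.2520.
[out]/[in] = 10^(-1.2520) = 0.05597.
[in] = 6.57 / 0.05597 = 117.4 mmol/L.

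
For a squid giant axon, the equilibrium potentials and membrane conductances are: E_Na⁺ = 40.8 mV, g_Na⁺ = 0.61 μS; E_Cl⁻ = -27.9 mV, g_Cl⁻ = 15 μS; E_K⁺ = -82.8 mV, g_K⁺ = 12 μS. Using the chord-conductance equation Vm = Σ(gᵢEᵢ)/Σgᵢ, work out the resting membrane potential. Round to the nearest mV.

-50 mV

Σ gᵢEᵢ = 0.61·(40.8) + 15·(-27.9) + 12·(-82.8) = -1387.21
Σ gᵢ = 0.61 + 15 + 12 = 27.61
Vm = -1387.21 / 27.61 = -50.24 mV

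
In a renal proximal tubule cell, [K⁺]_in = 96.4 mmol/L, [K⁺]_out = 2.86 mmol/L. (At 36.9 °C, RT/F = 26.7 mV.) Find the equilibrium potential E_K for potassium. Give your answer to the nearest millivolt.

-94 mV

E = (26.7/z) · ln([K⁺]_out/[K⁺]_in) with z = +1.
= (26.7/1) · ln(2.86/96.4) = 26.70 · ln(0.02967)
= 26.70 · (-3.5177) = -93.92 mV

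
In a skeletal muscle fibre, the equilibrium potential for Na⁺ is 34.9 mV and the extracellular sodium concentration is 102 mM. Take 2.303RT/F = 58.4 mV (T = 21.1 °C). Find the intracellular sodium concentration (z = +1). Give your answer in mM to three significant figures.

Nernst: E = (58.4/1) · log₁₀([out]/[in]), so log₁₀([out]/[in]) = 34.9 × 1 / 58.4 = 0.5976.
[out]/[in] = 10^(0.5976) = 3.959.
[in] = 102 / 3.959 = 25.76 mM.

25.8 mM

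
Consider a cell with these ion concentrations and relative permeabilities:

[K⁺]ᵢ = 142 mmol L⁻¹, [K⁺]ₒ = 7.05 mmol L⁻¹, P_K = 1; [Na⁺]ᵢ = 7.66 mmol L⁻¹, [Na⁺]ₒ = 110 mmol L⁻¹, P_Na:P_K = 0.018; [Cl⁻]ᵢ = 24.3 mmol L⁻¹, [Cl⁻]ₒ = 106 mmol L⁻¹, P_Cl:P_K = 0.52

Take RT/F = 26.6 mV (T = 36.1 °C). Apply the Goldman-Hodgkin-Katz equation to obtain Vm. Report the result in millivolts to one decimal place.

-58.8 mV

Vm = 26.6 · ln[(Σ P·[cation]ₒ + Σ P·[anion]ᵢ) / (Σ P·[cation]ᵢ + Σ P·[anion]ₒ)]
Numerator = 1×7.05 + 0.018×110 + 0.52×24.3 = 21.67
Denominator = 1×142 + 0.018×7.66 + 0.52×106 = 197.3
Vm = 26.6 · ln(0.10984) = 26.6 × (-2.2088) = -58.75 mV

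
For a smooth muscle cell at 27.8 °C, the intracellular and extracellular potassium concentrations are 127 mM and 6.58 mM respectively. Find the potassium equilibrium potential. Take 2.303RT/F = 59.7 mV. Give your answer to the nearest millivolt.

-77 mV

E = (59.7/z) · log₁₀([K⁺]_out/[K⁺]_in) with z = +1.
= (59.7/1) · log₁₀(6.58/127) = 59.70 · log₁₀(0.05181)
= 59.70 · (-1.2856) = -76.75 mV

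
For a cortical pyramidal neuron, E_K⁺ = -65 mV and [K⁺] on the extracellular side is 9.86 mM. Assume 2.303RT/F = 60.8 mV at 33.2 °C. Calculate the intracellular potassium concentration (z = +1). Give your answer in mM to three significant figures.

116 mM

Nernst: E = (60.8/1) · log₁₀([out]/[in]), so log₁₀([out]/[in]) = -65.0 × 1 / 60.8 = -1.0691.
[out]/[in] = 10^(-1.0691) = 0.08529.
[in] = 9.86 / 0.08529 = 115.6 mM.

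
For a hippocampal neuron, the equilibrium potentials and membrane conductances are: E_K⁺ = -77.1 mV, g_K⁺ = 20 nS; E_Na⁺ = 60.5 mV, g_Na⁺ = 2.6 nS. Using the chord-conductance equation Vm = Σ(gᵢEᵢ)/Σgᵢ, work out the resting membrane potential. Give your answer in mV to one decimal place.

-61.3 mV

Σ gᵢEᵢ = 20·(-77.1) + 2.6·(60.5) = -1384.70
Σ gᵢ = 20 + 2.6 = 22.6
Vm = -1384.70 / 22.6 = -61.27 mV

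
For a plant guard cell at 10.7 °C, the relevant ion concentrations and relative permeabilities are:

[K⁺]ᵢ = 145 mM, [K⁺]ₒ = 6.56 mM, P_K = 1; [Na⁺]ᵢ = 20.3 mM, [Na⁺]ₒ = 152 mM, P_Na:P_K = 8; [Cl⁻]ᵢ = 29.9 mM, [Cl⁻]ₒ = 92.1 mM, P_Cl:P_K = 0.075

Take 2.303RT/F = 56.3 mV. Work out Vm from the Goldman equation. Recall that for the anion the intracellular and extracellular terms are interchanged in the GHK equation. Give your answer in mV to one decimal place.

33.3 mV

Vm = 56.3 · log₁₀[(Σ P·[cation]ₒ + Σ P·[anion]ᵢ) / (Σ P·[cation]ᵢ + Σ P·[anion]ₒ)]
Numerator = 1×6.56 + 8×152 + 0.075×29.9 = 1225
Denominator = 1×145 + 8×20.3 + 0.075×92.1 = 314.3
Vm = 56.3 · log₁₀(3.8968) = 56.3 × (0.5907) = 33.26 mV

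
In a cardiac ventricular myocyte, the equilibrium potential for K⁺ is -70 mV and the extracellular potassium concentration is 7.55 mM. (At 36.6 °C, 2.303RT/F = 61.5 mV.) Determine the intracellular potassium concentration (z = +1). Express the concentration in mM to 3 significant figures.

104 mM

Nernst: E = (61.5/1) · log₁₀([out]/[in]), so log₁₀([out]/[in]) = -70.0 × 1 / 61.5 = -1.1382.
[out]/[in] = 10^(-1.1382) = 0.07274.
[in] = 7.55 / 0.07274 = 103.8 mM.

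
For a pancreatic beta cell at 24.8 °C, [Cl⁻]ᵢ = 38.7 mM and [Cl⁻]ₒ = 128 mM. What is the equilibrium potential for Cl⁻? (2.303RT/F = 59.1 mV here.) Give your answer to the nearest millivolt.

-31 mV

E = (59.1/z) · log₁₀([Cl⁻]_out/[Cl⁻]_in) with z = -1.
For an anion, dividing by z = -1 reverses the sign.
= (59.1/-1) · log₁₀(128/38.7) = -59.10 · log₁₀(3.307)
= -59.10 · (0.5195) = -30.70 mV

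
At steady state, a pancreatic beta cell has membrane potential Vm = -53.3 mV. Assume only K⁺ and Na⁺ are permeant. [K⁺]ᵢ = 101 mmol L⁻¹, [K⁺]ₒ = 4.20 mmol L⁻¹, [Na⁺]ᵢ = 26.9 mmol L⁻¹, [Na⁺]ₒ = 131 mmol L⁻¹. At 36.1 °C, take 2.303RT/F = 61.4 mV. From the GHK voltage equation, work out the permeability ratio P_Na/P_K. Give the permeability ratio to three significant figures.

0.0745

Let α = P_Na/P_K. GHK: Vm = 61.4·log₁₀[(Kₒ + α·Naₒ)/(Kᵢ + α·Naᵢ)].
10^(Vm/61.4) = 10^(-53.3/61.4) = 0.13549
So 0.13549·(Kᵢ + α·Naᵢ) = Kₒ + α·Naₒ → α = (0.13549·101.0 − 4.2) / (131.0 − 0.13549·26.9)
α = (13.68 − 4.2) / (131.0 − 3.645) = 9.485/127.4 = 0.07448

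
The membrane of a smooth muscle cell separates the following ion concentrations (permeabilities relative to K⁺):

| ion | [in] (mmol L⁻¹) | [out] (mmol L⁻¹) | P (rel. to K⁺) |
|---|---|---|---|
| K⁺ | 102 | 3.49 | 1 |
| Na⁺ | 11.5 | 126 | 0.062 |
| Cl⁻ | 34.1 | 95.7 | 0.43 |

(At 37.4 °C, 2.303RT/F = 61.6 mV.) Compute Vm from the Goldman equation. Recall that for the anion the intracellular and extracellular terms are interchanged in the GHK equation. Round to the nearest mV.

Vm = 61.6 · log₁₀[(Σ P·[cation]ₒ + Σ P·[anion]ᵢ) / (Σ P·[cation]ᵢ + Σ P·[anion]ₒ)]
Numerator = 1×3.49 + 0.062×126 + 0.43×34.1 = 25.96
Denominator = 1×102 + 0.062×11.5 + 0.43×95.7 = 143.9
Vm = 61.6 · log₁₀(0.18048) = 61.6 × (-0.7436) = -45.80 mV

-46 mV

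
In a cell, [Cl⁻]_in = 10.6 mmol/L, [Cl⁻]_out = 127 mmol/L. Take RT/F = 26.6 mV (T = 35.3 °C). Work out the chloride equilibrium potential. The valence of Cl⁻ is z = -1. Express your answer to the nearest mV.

-66 mV

E = (26.6/z) · ln([Cl⁻]_out/[Cl⁻]_in) with z = -1.
For an anion, dividing by z = -1 reverses the sign.
= (26.6/-1) · ln(127/10.6) = -26.60 · ln(11.98)
= -26.60 · (2.4833) = -66.06 mV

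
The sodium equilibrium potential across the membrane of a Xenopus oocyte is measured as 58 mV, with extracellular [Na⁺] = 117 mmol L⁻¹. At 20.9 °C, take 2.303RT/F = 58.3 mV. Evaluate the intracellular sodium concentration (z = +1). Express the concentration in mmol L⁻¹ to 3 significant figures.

11.8 mmol L⁻¹

Nernst: E = (58.3/1) · log₁₀([out]/[in]), so log₁₀([out]/[in]) = 58.0 × 1 / 58.3 = 0.9949.
[out]/[in] = 10^(0.9949) = 9.882.
[in] = 117 / 9.882 = 11.84 mmol L⁻¹.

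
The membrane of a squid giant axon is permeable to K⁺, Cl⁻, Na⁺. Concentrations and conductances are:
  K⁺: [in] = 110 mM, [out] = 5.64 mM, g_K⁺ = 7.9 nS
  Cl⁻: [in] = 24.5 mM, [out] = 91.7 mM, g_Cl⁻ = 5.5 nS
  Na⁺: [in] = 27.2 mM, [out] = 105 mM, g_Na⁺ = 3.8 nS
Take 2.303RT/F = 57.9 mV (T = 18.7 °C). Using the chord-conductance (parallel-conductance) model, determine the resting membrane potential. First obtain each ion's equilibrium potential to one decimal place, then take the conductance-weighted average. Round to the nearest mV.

-37 mV

E_K⁺ = (57.9/1)·log₁₀(5.64/110) = -74.7 mV
E_Cl⁻ = (57.9/-1)·log₁₀(91.7/24.5) = -33.2 mV
E_Na⁺ = (57.9/1)·log₁₀(105/27.2) = 34.0 mV
Vm = (Σ gᵢEᵢ)/(Σ gᵢ) = (7.9·-74.7 + 5.5·-33.2 + 3.8·34.0) / (7.9 + 5.5 + 3.8)
= -643.53 / 17.2 = -37.41 mV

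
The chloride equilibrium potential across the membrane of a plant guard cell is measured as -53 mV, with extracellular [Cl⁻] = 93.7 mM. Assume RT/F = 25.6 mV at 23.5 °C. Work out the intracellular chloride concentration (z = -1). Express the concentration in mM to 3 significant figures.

11.8 mM

Nernst: E = (25.6/-1) · ln([out]/[in]), so ln([out]/[in]) = -53.0 × -1 / 25.6 = 2.0703.
[out]/[in] = e^(2.0703) = 7.927.
[in] = 93.7 / 7.927 = 11.82 mM.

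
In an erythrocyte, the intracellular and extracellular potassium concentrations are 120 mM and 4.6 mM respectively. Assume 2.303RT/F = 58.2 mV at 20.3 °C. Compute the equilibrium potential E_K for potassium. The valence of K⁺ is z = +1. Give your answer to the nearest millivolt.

-82 mV

E = (58.2/z) · log₁₀([K⁺]_out/[K⁺]_in) with z = +1.
= (58.2/1) · log₁₀(4.6/120) = 58.20 · log₁₀(0.03833)
= 58.20 · (-1.4164) = -82.44 mV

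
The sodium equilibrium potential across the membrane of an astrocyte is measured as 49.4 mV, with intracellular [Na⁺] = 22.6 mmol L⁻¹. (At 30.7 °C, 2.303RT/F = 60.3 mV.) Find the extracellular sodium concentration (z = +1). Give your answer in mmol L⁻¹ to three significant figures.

Nernst: E = (60.3/1) · log₁₀([out]/[in]), so log₁₀([out]/[in]) = 49.4 × 1 / 60.3 = 0.8192.
[out]/[in] = 10^(0.8192) = 6.595.
[out] = 6.595 × 22.6 = 149.1 mmol L⁻¹.

149 mmol L⁻¹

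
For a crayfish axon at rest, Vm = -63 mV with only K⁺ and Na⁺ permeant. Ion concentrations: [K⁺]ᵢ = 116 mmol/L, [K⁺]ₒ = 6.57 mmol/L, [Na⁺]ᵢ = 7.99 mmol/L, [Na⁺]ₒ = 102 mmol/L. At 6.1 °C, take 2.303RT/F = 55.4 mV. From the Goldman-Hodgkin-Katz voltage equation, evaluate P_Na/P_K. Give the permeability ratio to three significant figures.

0.0186

Let α = P_Na/P_K. GHK: Vm = 55.4·log₁₀[(Kₒ + α·Naₒ)/(Kᵢ + α·Naᵢ)].
10^(Vm/55.4) = 10^(-63.0/55.4) = 0.072915
So 0.072915·(Kᵢ + α·Naᵢ) = Kₒ + α·Naₒ → α = (0.072915·116.0 − 6.57) / (102.0 − 0.072915·7.99)
α = (8.458 − 6.57) / (102.0 − 0.5826) = 1.888/101.4 = 0.01862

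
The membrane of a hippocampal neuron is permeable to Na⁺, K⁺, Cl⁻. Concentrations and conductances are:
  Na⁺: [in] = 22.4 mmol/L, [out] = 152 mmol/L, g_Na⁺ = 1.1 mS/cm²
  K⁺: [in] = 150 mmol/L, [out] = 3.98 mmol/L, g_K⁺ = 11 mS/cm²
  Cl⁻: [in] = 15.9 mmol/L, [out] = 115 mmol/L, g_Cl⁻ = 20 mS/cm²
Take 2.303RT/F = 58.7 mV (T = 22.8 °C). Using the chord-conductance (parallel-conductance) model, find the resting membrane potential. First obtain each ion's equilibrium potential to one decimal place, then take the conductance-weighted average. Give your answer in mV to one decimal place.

E_Na⁺ = (58.7/1)·log₁₀(152/22.4) = 48.8 mV
E_K⁺ = (58.7/1)·log₁₀(3.98/150) = -92.5 mV
E_Cl⁻ = (58.7/-1)·log₁₀(115/15.9) = -50.4 mV
Vm = (Σ gᵢEᵢ)/(Σ gᵢ) = (1.1·48.8 + 11·-92.5 + 20·-50.4) / (1.1 + 11 + 20)
= -1971.82 / 32.1 = -61.43 mV

-61.4 mV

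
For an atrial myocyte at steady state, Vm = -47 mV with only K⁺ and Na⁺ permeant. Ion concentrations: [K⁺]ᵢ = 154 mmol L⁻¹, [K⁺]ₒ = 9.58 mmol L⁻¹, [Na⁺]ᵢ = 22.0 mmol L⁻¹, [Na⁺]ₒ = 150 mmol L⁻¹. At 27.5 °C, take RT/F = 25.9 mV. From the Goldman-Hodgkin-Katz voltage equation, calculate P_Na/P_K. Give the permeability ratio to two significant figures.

Let α = P_Na/P_K. GHK: Vm = 25.9·ln[(Kₒ + α·Naₒ)/(Kᵢ + α·Naᵢ)].
e^(Vm/25.9) = e^(-47.0/25.9) = 0.16289
So 0.16289·(Kᵢ + α·Naᵢ) = Kₒ + α·Naₒ → α = (0.16289·154.0 − 9.58) / (150.0 − 0.16289·22.0)
α = (25.09 − 9.58) / (150.0 − 3.584) = 15.51/146.4 = 0.1059

0.11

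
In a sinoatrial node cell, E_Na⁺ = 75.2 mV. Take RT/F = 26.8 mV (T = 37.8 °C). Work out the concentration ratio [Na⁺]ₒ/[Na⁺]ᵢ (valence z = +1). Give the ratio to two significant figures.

17

ln([out]/[in]) = E·z/(26.8) = 75.2 × 1 / 26.8 = 2.8060
[out]/[in] = e^(2.8060) = 16.54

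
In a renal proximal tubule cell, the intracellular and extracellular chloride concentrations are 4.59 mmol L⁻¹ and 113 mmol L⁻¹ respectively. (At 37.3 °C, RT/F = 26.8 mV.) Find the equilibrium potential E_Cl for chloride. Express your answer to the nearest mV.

E = (26.8/z) · ln([Cl⁻]_out/[Cl⁻]_in) with z = -1.
For an anion, dividing by z = -1 reverses the sign.
= (26.8/-1) · ln(113/4.59) = -26.80 · ln(24.62)
= -26.80 · (3.2035) = -85.85 mV

-86 mV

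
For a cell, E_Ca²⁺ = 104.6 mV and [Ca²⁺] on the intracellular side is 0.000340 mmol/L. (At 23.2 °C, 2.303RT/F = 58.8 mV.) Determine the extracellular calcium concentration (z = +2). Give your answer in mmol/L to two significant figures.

1.2 mmol/L

Nernst: E = (58.8/2) · log₁₀([out]/[in]), so log₁₀([out]/[in]) = 104.6 × 2 / 58.8 = 3.5578.
[out]/[in] = 10^(3.5578) = 3613.
[out] = 3613 × 0.000340 = 1.228 mmol/L.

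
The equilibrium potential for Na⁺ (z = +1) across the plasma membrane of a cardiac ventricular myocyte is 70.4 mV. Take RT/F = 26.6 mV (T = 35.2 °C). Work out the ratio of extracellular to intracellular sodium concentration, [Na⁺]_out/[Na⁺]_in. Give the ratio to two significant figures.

14

ln([out]/[in]) = E·z/(26.6) = 70.4 × 1 / 26.6 = 2.6466
[out]/[in] = e^(2.6466) = 14.11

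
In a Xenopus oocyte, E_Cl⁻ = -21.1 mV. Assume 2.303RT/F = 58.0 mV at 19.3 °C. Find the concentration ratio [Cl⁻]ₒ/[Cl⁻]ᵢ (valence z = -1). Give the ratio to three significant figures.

log₁₀([out]/[in]) = E·z/(58.0) = -21.1 × -1 / 58.0 = 0.3638
[out]/[in] = 10^(0.3638) = 2.311

2.31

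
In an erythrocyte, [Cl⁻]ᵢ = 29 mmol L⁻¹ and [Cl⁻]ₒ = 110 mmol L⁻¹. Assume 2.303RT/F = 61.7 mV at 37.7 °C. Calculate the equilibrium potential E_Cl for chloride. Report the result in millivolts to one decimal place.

E = (61.7/z) · log₁₀([Cl⁻]_out/[Cl⁻]_in) with z = -1.
For an anion, dividing by z = -1 reverses the sign.
= (61.7/-1) · log₁₀(110/29) = -61.70 · log₁₀(3.793)
= -61.70 · (0.5790) = -35.72 mV

-35.7 mV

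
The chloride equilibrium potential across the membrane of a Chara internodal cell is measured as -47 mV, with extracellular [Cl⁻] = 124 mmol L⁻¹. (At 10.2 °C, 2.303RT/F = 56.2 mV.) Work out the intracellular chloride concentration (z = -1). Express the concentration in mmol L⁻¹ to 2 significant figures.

18 mmol L⁻¹

Nernst: E = (56.2/-1) · log₁₀([out]/[in]), so log₁₀([out]/[in]) = -47.0 × -1 / 56.2 = 0.8363.
[out]/[in] = 10^(0.8363) = 6.86.
[in] = 124 / 6.86 = 18.08 mmol L⁻¹.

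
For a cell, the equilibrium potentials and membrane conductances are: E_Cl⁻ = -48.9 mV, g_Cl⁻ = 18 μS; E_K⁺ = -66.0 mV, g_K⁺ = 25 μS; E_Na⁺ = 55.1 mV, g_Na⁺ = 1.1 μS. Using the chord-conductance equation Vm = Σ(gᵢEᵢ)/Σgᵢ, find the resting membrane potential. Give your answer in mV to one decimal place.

-56.0 mV

Σ gᵢEᵢ = 18·(-48.9) + 25·(-66.0) + 1.1·(55.1) = -2469.59
Σ gᵢ = 18 + 25 + 1.1 = 44.1
Vm = -2469.59 / 44.1 = -56.00 mV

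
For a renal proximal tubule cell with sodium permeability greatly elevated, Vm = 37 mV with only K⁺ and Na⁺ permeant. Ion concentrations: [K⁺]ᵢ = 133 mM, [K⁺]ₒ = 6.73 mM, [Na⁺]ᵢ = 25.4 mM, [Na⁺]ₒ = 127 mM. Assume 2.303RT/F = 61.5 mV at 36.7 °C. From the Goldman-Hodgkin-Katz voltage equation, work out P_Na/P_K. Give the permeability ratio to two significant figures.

21

Let α = P_Na/P_K. GHK: Vm = 61.5·log₁₀[(Kₒ + α·Naₒ)/(Kᵢ + α·Naᵢ)].
10^(Vm/61.5) = 10^(37.0/61.5) = 3.996
So 3.996·(Kᵢ + α·Naᵢ) = Kₒ + α·Naₒ → α = (3.996·133.0 − 6.73) / (127.0 − 3.996·25.4)
α = (531.5 − 6.73) / (127.0 − 101.5) = 524.7/25.5 = 20.58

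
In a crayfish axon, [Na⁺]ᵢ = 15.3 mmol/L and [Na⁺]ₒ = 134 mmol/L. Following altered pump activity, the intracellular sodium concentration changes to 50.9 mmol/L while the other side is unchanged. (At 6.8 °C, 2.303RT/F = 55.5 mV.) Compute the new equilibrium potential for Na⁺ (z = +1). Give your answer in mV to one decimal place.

After the shift: [Na⁺]_out = 134, [Na⁺]_in = 50.9 mmol/L.
E_new = (55.5/1)·log₁₀(134/50.9) = 55.50 · (0.4204) = 23.33 mV

23.3 mV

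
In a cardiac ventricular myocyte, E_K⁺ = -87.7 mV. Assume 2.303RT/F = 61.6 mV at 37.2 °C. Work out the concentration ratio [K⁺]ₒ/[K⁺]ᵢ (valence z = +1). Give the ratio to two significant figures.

log₁₀([out]/[in]) = E·z/(61.6) = -87.7 × 1 / 61.6 = -1.4237
[out]/[in] = 10^(-1.4237) = 0.0377

0.038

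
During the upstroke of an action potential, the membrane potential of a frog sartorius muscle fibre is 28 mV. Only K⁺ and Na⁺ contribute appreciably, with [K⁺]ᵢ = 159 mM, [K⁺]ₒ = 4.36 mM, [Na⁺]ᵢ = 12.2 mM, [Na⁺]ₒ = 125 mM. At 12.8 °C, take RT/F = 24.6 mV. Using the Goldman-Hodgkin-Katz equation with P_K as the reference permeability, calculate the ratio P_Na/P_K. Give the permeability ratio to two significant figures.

Let α = P_Na/P_K. GHK: Vm = 24.6·ln[(Kₒ + α·Naₒ)/(Kᵢ + α·Naᵢ)].
e^(Vm/24.6) = e^(28.0/24.6) = 3.1212
So 3.1212·(Kᵢ + α·Naᵢ) = Kₒ + α·Naₒ → α = (3.1212·159.0 − 4.36) / (125.0 − 3.1212·12.2)
α = (496.3 − 4.36) / (125.0 − 38.08) = 491.9/86.92 = 5.659

5.7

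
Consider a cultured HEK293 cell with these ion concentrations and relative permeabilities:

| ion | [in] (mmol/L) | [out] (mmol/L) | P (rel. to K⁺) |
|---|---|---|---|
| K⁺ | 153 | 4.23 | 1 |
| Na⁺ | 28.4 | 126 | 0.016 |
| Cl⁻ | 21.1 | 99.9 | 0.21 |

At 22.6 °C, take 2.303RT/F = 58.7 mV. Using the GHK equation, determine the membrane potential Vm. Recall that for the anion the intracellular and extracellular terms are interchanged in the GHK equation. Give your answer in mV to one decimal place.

-71.2 mV

Vm = 58.7 · log₁₀[(Σ P·[cation]ₒ + Σ P·[anion]ᵢ) / (Σ P·[cation]ᵢ + Σ P·[anion]ₒ)]
Numerator = 1×4.23 + 0.016×126 + 0.21×21.1 = 10.68
Denominator = 1×153 + 0.016×28.4 + 0.21×99.9 = 174.4
Vm = 58.7 · log₁₀(0.06121) = 58.7 × (-1.2132) = -71.21 mV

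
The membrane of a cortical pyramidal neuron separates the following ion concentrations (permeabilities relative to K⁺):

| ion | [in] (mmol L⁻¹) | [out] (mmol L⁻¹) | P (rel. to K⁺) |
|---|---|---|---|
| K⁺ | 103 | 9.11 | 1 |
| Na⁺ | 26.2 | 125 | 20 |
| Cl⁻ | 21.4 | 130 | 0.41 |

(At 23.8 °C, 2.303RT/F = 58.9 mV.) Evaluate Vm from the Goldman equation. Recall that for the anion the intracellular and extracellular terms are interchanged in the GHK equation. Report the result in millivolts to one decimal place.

Vm = 58.9 · log₁₀[(Σ P·[cation]ₒ + Σ P·[anion]ᵢ) / (Σ P·[cation]ᵢ + Σ P·[anion]ₒ)]
Numerator = 1×9.11 + 20×125 + 0.41×21.4 = 2518
Denominator = 1×103 + 20×26.2 + 0.41×130 = 680.3
Vm = 58.9 · log₁₀(3.7011) = 58.9 × (0.5683) = 33.47 mV

33.5 mV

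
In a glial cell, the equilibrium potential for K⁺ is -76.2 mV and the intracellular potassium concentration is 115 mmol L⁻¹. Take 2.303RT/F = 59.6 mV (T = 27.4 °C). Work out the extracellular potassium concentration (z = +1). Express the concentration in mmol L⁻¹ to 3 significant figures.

6.06 mmol L⁻¹

Nernst: E = (59.6/1) · log₁₀([out]/[in]), so log₁₀([out]/[in]) = -76.2 × 1 / 59.6 = -1.2785.
[out]/[in] = 10^(-1.2785) = 0.05266.
[out] = 0.05266 × 115 = 6.056 mmol L⁻¹.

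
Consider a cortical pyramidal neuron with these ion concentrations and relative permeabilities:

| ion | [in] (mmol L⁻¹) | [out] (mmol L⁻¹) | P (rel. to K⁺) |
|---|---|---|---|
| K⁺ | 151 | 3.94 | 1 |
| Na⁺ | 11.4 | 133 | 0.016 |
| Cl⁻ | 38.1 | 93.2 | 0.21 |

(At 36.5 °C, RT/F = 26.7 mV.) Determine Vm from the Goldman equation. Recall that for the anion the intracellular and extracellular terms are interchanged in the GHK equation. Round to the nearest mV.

-67 mV

Vm = 26.7 · ln[(Σ P·[cation]ₒ + Σ P·[anion]ᵢ) / (Σ P·[cation]ᵢ + Σ P·[anion]ₒ)]
Numerator = 1×3.94 + 0.016×133 + 0.21×38.1 = 14.07
Denominator = 1×151 + 0.016×11.4 + 0.21×93.2 = 170.8
Vm = 26.7 · ln(0.082393) = 26.7 × (-2.4963) = -66.65 mV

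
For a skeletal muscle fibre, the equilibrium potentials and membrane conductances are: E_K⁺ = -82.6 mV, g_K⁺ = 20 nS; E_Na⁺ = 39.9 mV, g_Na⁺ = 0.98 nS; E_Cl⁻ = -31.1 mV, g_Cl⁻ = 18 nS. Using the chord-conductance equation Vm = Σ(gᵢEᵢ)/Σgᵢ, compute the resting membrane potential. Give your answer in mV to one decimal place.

-55.7 mV

Σ gᵢEᵢ = 20·(-82.6) + 0.98·(39.9) + 18·(-31.1) = -2172.70
Σ gᵢ = 20 + 0.98 + 18 = 38.98
Vm = -2172.70 / 38.98 = -55.74 mV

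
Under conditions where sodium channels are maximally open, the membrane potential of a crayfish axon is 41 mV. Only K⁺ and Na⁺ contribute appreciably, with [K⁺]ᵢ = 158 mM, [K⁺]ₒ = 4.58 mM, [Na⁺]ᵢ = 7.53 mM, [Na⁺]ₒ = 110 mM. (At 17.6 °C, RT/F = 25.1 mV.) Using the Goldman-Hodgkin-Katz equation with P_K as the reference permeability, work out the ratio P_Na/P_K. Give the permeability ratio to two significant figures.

11

Let α = P_Na/P_K. GHK: Vm = 25.1·ln[(Kₒ + α·Naₒ)/(Kᵢ + α·Naᵢ)].
e^(Vm/25.1) = e^(41.0/25.1) = 5.1216
So 5.1216·(Kᵢ + α·Naᵢ) = Kₒ + α·Naₒ → α = (5.1216·158.0 − 4.58) / (110.0 − 5.1216·7.53)
α = (809.2 − 4.58) / (110.0 − 38.57) = 804.6/71.43 = 11.26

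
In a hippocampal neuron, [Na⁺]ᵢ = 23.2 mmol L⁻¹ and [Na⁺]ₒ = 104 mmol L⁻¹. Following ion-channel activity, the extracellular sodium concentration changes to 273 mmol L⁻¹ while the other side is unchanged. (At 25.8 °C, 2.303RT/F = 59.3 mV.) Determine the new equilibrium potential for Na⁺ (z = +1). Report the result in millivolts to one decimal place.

After the shift: [Na⁺]_out = 273, [Na⁺]_in = 23.2 mmol L⁻¹.
E_new = (59.3/1)·log₁₀(273/23.2) = 59.30 · (1.0707) = 63.49 mV

63.5 mV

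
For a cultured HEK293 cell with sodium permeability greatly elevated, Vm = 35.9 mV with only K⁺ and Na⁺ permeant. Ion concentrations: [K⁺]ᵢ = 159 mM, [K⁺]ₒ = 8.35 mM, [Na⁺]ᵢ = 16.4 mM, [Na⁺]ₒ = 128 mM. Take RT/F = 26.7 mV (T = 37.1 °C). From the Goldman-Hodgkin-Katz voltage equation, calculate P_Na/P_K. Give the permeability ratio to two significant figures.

9.2

Let α = P_Na/P_K. GHK: Vm = 26.7·ln[(Kₒ + α·Naₒ)/(Kᵢ + α·Naᵢ)].
e^(Vm/26.7) = e^(35.9/26.7) = 3.8365
So 3.8365·(Kᵢ + α·Naᵢ) = Kₒ + α·Naₒ → α = (3.8365·159.0 − 8.35) / (128.0 − 3.8365·16.4)
α = (610 − 8.35) / (128.0 − 62.92) = 601.7/65.08 = 9.245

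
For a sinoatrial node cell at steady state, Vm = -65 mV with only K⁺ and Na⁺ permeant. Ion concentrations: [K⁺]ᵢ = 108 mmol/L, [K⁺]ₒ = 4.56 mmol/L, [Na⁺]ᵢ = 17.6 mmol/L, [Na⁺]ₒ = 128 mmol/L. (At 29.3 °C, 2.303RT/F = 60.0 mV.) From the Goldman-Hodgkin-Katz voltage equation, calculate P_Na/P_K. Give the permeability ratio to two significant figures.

0.034

Let α = P_Na/P_K. GHK: Vm = 60.0·log₁₀[(Kₒ + α·Naₒ)/(Kᵢ + α·Naᵢ)].
10^(Vm/60.0) = 10^(-65.0/60.0) = 0.08254
So 0.08254·(Kᵢ + α·Naᵢ) = Kₒ + α·Naₒ → α = (0.08254·108.0 − 4.56) / (128.0 − 0.08254·17.6)
α = (8.914 − 4.56) / (128.0 − 1.453) = 4.354/126.5 = 0.03441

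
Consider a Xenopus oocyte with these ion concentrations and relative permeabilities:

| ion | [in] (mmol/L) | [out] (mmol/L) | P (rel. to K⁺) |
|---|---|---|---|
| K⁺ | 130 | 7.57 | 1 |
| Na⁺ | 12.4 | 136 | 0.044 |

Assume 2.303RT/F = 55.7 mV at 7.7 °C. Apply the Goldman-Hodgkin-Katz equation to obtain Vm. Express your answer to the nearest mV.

-55 mV

Vm = 55.7 · log₁₀[(Σ P·[cation]ₒ + Σ P·[anion]ᵢ) / (Σ P·[cation]ᵢ + Σ P·[anion]ₒ)]
Numerator = 1×7.57 + 0.044×136 = 13.55
Denominator = 1×130 + 0.044×12.4 = 130.5
Vm = 55.7 · log₁₀(0.10383) = 55.7 × (-0.9837) = -54.79 mV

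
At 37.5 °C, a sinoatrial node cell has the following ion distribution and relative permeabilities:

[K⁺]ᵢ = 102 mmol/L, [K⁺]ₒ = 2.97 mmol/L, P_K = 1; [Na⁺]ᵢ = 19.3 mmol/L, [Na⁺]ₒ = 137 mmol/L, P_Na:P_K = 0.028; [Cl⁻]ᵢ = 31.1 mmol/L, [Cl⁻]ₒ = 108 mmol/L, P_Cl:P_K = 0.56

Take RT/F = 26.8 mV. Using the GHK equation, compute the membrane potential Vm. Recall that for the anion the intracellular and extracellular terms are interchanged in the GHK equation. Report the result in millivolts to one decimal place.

Vm = 26.8 · ln[(Σ P·[cation]ₒ + Σ P·[anion]ᵢ) / (Σ P·[cation]ᵢ + Σ P·[anion]ₒ)]
Numerator = 1×2.97 + 0.028×137 + 0.56×31.1 = 24.22
Denominator = 1×102 + 0.028×19.3 + 0.56×108 = 163
Vm = 26.8 · ln(0.14858) = 26.8 × (-1.9066) = -51.10 mV

-51.1 mV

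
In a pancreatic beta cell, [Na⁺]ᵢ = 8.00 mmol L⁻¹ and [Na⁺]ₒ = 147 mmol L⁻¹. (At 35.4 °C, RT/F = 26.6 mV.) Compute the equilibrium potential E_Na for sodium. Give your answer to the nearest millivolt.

E = (26.6/z) · ln([Na⁺]_out/[Na⁺]_in) with z = +1.
= (26.6/1) · ln(147/8.00) = 26.60 · ln(18.38)
= 26.60 · (2.9110) = 77.43 mV

77 mV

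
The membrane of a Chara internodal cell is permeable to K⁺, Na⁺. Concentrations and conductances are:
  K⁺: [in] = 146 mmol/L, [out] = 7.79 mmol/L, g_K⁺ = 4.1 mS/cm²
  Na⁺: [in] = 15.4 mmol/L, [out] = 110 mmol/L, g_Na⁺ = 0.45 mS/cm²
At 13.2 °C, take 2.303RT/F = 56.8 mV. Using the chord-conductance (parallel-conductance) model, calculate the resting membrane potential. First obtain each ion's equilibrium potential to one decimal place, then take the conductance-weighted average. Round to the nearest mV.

E_K⁺ = (56.8/1)·log₁₀(7.79/146) = -72.3 mV
E_Na⁺ = (56.8/1)·log₁₀(110/15.4) = 48.5 mV
Vm = (Σ gᵢEᵢ)/(Σ gᵢ) = (4.1·-72.3 + 0.45·48.5) / (4.1 + 0.45)
= -274.60 / 4.55 = -60.35 mV

-60 mV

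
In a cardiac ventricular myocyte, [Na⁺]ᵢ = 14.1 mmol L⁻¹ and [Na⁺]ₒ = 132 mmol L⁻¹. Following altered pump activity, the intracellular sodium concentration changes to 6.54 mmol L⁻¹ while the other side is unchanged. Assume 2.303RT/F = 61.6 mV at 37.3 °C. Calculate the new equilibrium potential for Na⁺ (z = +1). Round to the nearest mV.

80 mV

After the shift: [Na⁺]_out = 132, [Na⁺]_in = 6.54 mmol L⁻¹.
E_new = (61.6/1)·log₁₀(132/6.54) = 61.60 · (1.3050) = 80.39 mV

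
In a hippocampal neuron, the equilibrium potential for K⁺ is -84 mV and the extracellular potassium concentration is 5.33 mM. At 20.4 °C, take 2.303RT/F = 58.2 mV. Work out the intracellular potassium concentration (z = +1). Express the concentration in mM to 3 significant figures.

148 mM

Nernst: E = (58.2/1) · log₁₀([out]/[in]), so log₁₀([out]/[in]) = -84.0 × 1 / 58.2 = -1.4433.
[out]/[in] = 10^(-1.4433) = 0.03603.
[in] = 5.33 / 0.03603 = 147.9 mM.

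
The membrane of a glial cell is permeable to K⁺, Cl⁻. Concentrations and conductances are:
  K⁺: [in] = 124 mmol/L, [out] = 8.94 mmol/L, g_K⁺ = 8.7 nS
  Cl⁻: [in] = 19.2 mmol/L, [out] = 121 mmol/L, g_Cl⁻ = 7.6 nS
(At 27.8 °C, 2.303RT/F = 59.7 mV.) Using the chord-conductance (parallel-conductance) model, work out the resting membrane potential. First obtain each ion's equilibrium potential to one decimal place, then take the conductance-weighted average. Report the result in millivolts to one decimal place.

-58.6 mV

E_K⁺ = (59.7/1)·log₁₀(8.94/124) = -68.2 mV
E_Cl⁻ = (59.7/-1)·log₁₀(121/19.2) = -47.7 mV
Vm = (Σ gᵢEᵢ)/(Σ gᵢ) = (8.7·-68.2 + 7.6·-47.7) / (8.7 + 7.6)
= -955.86 / 16.3 = -58.64 mV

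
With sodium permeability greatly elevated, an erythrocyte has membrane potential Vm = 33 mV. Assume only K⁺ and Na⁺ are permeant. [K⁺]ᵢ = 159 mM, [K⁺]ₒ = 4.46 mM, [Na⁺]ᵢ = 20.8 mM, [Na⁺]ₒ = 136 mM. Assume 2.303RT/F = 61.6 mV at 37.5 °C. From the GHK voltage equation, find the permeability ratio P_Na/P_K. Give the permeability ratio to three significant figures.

8.38

Let α = P_Na/P_K. GHK: Vm = 61.6·log₁₀[(Kₒ + α·Naₒ)/(Kᵢ + α·Naᵢ)].
10^(Vm/61.6) = 10^(33.0/61.6) = 3.4333
So 3.4333·(Kᵢ + α·Naᵢ) = Kₒ + α·Naₒ → α = (3.4333·159.0 − 4.46) / (136.0 − 3.4333·20.8)
α = (545.9 − 4.46) / (136.0 − 71.41) = 541.4/64.59 = 8.383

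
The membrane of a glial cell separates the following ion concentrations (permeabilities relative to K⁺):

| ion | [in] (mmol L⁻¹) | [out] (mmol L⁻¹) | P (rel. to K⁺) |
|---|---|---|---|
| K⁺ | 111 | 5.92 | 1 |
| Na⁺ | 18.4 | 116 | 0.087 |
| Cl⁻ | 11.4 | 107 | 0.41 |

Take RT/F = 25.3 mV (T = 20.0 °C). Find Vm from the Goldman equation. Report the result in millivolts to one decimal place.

-51.2 mV

Vm = 25.3 · ln[(Σ P·[cation]ₒ + Σ P·[anion]ᵢ) / (Σ P·[cation]ᵢ + Σ P·[anion]ₒ)]
Numerator = 1×5.92 + 0.087×116 + 0.41×11.4 = 20.69
Denominator = 1×111 + 0.087×18.4 + 0.41×107 = 156.5
Vm = 25.3 · ln(0.1322) = 25.3 × (-2.0234) = -51.19 mV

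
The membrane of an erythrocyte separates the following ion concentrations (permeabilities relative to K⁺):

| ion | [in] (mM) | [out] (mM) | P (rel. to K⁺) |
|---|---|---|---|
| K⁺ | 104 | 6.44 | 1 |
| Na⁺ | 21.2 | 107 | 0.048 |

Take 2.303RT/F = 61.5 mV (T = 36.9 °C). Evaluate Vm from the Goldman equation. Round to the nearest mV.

-59 mV

Vm = 61.5 · log₁₀[(Σ P·[cation]ₒ + Σ P·[anion]ᵢ) / (Σ P·[cation]ᵢ + Σ P·[anion]ₒ)]
Numerator = 1×6.44 + 0.048×107 = 11.58
Denominator = 1×104 + 0.048×21.2 = 105
Vm = 61.5 · log₁₀(0.11023) = 61.5 × (-0.9577) = -58.90 mV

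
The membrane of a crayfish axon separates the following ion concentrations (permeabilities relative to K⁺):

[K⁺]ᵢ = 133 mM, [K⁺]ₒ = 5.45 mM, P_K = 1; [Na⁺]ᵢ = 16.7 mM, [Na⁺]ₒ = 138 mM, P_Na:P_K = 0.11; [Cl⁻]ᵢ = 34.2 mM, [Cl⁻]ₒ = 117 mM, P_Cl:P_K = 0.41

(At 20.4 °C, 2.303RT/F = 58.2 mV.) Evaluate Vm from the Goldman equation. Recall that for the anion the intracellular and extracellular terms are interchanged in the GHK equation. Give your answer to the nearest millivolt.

Vm = 58.2 · log₁₀[(Σ P·[cation]ₒ + Σ P·[anion]ᵢ) / (Σ P·[cation]ᵢ + Σ P·[anion]ₒ)]
Numerator = 1×5.45 + 0.11×138 + 0.41×34.2 = 34.65
Denominator = 1×133 + 0.11×16.7 + 0.41×117 = 182.8
Vm = 58.2 · log₁₀(0.18956) = 58.2 × (-0.7223) = -42.04 mV

-42 mV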